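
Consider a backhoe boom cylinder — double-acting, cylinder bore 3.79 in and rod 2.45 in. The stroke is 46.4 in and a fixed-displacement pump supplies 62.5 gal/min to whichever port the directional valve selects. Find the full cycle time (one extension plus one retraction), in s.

t ≈ 3.44 s

Cap-side area A_cap = π/4 × (3.79 in)² = 11.28 in^2
Rod-side annular area A_ann = π/4 × (3.79² − 2.45²) = 6.567 in^2
t_ext = A_cap·L/Q = 2.175 s
t_ret = A_ann·L/Q = 1.266 s
t_cycle = t_ext + t_ret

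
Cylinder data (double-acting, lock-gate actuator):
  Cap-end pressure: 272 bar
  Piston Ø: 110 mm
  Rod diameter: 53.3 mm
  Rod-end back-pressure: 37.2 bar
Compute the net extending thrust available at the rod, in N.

Cap-side area A_cap = π/4 × (110 mm)² = 9503 mm^2
Rod-side annular area A_ann = π/4 × (110² − 53.3²) = 7272 mm^2
Net thrust = P_cap·A_cap − P_rod·A_ann = 2.585e5 N − 27050 N

F ≈ 2.31e5 N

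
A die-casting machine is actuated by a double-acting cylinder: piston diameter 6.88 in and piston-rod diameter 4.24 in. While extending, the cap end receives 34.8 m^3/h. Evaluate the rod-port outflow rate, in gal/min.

Cap-side area A_cap = π/4 × (6.88 in)² = 37.18 in^2
Rod-side annular area A_ann = π/4 × (6.88² − 4.24²) = 23.06 in^2
Piston speed v = Q_in/A_cap; rod-end outflow Q_out = v × A_ann = Q_in × A_ann/A_cap.

Q_out ≈ 95.0 gal/min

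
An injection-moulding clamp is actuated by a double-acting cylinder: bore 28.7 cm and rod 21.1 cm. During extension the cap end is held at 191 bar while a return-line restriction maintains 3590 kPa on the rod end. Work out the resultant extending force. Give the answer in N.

Cap-side area A_cap = π/4 × (28.7 cm)² = 646.9 cm^2
Rod-side annular area A_ann = π/4 × (28.7² − 21.1²) = 297.3 cm^2
Net thrust = P_cap·A_cap − P_rod·A_ann = 1.236e6 N − 1.067e5 N

F ≈ 1.13e6 N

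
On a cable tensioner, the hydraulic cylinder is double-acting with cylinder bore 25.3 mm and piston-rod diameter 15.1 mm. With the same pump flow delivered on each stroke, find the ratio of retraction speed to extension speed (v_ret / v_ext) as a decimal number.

Cap-side area A_cap = π/4 × (25.3 mm)² = 502.7 mm^2
Rod-side annular area A_ann = π/4 × (25.3² − 15.1²) = 323.6 mm^2
For equal Q, v ∝ 1/A, so v_ret/v_ext = A_cap/A_ann.

v_ret/v_ext ≈ 1.55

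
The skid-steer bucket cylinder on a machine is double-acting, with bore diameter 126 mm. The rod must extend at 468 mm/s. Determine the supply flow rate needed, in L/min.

Q ≈ 350 L/min

Cap-side area A_cap = π/4 × (126 mm)² = 12470 mm^2
Q = A × v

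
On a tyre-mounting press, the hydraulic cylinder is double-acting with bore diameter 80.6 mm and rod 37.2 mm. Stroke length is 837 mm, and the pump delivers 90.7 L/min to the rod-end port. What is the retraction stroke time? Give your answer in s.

Rod-side annular area A_ann = π/4 × (80.6² − 37.2²) = 4015 mm^2
Swept volume V = A × L; t = V / Q = A·L / Q

t ≈ 2.22 s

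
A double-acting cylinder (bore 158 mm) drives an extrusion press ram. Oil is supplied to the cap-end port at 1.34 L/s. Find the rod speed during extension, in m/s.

v ≈ 0.0683 m/s

Cap-side area A_cap = π/4 × (158 mm)² = 19610 mm^2
v = Q / A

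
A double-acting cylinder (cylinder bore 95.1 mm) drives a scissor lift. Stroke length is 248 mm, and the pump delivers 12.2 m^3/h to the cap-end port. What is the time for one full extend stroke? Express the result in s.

t ≈ 0.520 s

Cap-side area A_cap = π/4 × (95.1 mm)² = 7103 mm^2
Swept volume V = A × L; t = V / Q = A·L / Q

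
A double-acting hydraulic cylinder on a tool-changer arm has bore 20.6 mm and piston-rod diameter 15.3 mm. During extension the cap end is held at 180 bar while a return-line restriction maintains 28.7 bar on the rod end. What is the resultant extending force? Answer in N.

Cap-side area A_cap = π/4 × (20.6 mm)² = 333.3 mm^2
Rod-side annular area A_ann = π/4 × (20.6² − 15.3²) = 149.4 mm^2
Net thrust = P_cap·A_cap − P_rod·A_ann = 5999 N − 428.9 N

F ≈ 5570 N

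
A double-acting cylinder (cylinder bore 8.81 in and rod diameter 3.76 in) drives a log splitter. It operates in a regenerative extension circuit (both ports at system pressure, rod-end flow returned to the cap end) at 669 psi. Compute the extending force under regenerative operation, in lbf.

With equal pressure on both faces, forces on the annular region cancel; the net push is pressure × rod cross-section.
Rod cross-section A_rod = π/4 × (3.76 in)² = 11.10 in^2
F = P × A_rod

F ≈ 7430 lbf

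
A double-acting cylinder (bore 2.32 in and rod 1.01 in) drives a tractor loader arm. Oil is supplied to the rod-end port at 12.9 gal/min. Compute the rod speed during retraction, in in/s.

v ≈ 14.5 in/s

Rod-side annular area A_ann = π/4 × (2.32² − 1.01²) = 3.426 in^2
Flow into the rod-end port fills the annular volume.
v = Q / A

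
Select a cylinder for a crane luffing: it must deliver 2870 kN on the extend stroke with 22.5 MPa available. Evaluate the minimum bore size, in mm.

D ≈ 403 mm

Extension force acts on the full piston face: F = P × (π/4)D².
D = √(4F / (πP)) = √(4 × 2870 kN / (π × 22.5 MPa))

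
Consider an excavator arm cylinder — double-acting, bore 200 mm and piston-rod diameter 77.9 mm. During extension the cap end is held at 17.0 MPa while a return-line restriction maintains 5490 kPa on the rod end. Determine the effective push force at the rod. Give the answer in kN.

Cap-side area A_cap = π/4 × (200 mm)² = 31420 mm^2
Rod-side annular area A_ann = π/4 × (200² − 77.9²) = 26650 mm^2
Net thrust = P_cap·A_cap − P_rod·A_ann = 534.1 kN − 146.3 kN

F ≈ 388 kN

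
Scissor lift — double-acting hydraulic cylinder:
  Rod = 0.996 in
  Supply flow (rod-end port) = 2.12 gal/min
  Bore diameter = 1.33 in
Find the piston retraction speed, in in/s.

v ≈ 13.4 in/s

Rod-side annular area A_ann = π/4 × (1.33² − 0.996²) = 0.6102 in^2
Flow into the rod-end port fills the annular volume.
v = Q / A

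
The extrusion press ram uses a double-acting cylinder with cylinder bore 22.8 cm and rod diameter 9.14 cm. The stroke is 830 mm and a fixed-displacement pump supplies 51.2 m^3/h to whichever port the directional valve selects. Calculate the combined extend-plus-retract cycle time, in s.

t ≈ 4.38 s

Cap-side area A_cap = π/4 × (22.8 cm)² = 408.3 cm^2
Rod-side annular area A_ann = π/4 × (22.8² − 9.14²) = 342.7 cm^2
t_ext = A_cap·L/Q = 2.383 s
t_ret = A_ann·L/Q = 2.000 s
t_cycle = t_ext + t_ret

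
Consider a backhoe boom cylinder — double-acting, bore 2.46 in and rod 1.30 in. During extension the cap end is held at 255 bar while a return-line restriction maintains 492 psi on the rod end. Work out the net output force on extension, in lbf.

F ≈ 15900 lbf

Cap-side area A_cap = π/4 × (2.46 in)² = 4.753 in^2
Rod-side annular area A_ann = π/4 × (2.46² − 1.30²) = 3.426 in^2
Net thrust = P_cap·A_cap − P_rod·A_ann = 17580 lbf − 1685 lbf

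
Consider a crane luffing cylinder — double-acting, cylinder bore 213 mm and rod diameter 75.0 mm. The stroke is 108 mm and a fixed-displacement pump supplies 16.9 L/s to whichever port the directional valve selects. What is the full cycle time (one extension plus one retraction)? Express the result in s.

Cap-side area A_cap = π/4 × (213 mm)² = 35630 mm^2
Rod-side annular area A_ann = π/4 × (213² − 75.0²) = 31210 mm^2
t_ext = A_cap·L/Q = 0.2277 s
t_ret = A_ann·L/Q = 0.1995 s
t_cycle = t_ext + t_ret

t ≈ 0.427 s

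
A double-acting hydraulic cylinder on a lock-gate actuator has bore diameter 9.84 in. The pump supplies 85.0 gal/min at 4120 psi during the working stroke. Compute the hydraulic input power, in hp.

Hydraulic power = P × Q

W ≈ 204 hp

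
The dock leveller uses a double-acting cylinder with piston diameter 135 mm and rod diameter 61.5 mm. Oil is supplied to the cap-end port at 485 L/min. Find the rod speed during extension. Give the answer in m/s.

Cap-side area A_cap = π/4 × (135 mm)² = 14310 mm^2
v = Q / A

v ≈ 0.565 m/s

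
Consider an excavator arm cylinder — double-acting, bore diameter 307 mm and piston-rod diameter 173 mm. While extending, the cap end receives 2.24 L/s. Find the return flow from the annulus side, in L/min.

Q_out ≈ 91.7 L/min

Cap-side area A_cap = π/4 × (307 mm)² = 74020 mm^2
Rod-side annular area A_ann = π/4 × (307² − 173²) = 50520 mm^2
Piston speed v = Q_in/A_cap; rod-end outflow Q_out = v × A_ann = Q_in × A_ann/A_cap.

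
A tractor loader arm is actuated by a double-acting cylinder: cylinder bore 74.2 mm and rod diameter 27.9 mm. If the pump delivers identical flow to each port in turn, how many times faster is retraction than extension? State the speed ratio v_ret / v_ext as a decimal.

v_ret/v_ext ≈ 1.16

Cap-side area A_cap = π/4 × (74.2 mm)² = 4324 mm^2
Rod-side annular area A_ann = π/4 × (74.2² − 27.9²) = 3713 mm^2
For equal Q, v ∝ 1/A, so v_ret/v_ext = A_cap/A_ann.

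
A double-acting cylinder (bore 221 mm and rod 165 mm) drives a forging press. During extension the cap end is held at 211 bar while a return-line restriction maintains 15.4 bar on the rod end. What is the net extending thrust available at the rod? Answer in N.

Cap-side area A_cap = π/4 × (221 mm)² = 38360 mm^2
Rod-side annular area A_ann = π/4 × (221² − 165²) = 16980 mm^2
Net thrust = P_cap·A_cap − P_rod·A_ann = 8.094e5 N − 26140 N

F ≈ 7.83e5 N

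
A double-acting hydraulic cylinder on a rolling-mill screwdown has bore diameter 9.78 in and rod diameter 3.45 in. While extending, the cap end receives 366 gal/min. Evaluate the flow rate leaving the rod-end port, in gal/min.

Q_out ≈ 320 gal/min

Cap-side area A_cap = π/4 × (9.78 in)² = 75.12 in^2
Rod-side annular area A_ann = π/4 × (9.78² − 3.45²) = 65.77 in^2
Piston speed v = Q_in/A_cap; rod-end outflow Q_out = v × A_ann = Q_in × A_ann/A_cap.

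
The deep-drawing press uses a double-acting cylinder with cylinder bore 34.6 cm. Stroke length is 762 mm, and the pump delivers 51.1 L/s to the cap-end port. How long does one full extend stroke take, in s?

Cap-side area A_cap = π/4 × (34.6 cm)² = 940.2 cm^2
Swept volume V = A × L; t = V / Q = A·L / Q

t ≈ 1.40 s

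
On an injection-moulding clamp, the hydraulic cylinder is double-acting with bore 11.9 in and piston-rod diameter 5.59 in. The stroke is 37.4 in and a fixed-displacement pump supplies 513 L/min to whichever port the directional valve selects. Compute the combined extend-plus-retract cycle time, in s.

Cap-side area A_cap = π/4 × (11.9 in)² = 111.2 in^2
Rod-side annular area A_ann = π/4 × (11.9² − 5.59²) = 86.68 in^2
t_ext = A_cap·L/Q = 7.972 s
t_ret = A_ann·L/Q = 6.213 s
t_cycle = t_ext + t_ret

t ≈ 14.2 s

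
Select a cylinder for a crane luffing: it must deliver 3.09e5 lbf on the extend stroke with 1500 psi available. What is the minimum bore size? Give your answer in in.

Extension force acts on the full piston face: F = P × (π/4)D².
D = √(4F / (πP)) = √(4 × 3.09e5 lbf / (π × 1500 psi))

D ≈ 16.2 in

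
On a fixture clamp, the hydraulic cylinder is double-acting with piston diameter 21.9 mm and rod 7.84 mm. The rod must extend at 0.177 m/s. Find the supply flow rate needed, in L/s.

Cap-side area A_cap = π/4 × (21.9 mm)² = 376.7 mm^2
Q = A × v

Q ≈ 0.0667 L/s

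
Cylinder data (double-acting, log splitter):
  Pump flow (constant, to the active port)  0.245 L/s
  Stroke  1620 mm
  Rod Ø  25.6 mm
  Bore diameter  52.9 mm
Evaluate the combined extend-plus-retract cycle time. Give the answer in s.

t ≈ 25.7 s

Cap-side area A_cap = π/4 × (52.9 mm)² = 2198 mm^2
Rod-side annular area A_ann = π/4 × (52.9² − 25.6²) = 1683 mm^2
t_ext = A_cap·L/Q = 14.53 s
t_ret = A_ann·L/Q = 11.13 s
t_cycle = t_ext + t_ret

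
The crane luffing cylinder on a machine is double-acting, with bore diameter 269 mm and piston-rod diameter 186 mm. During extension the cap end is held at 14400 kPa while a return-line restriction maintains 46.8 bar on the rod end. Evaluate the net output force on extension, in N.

F ≈ 6.80e5 N

Cap-side area A_cap = π/4 × (269 mm)² = 56830 mm^2
Rod-side annular area A_ann = π/4 × (269² − 186²) = 29660 mm^2
Net thrust = P_cap·A_cap − P_rod·A_ann = 8.184e5 N − 1.388e5 N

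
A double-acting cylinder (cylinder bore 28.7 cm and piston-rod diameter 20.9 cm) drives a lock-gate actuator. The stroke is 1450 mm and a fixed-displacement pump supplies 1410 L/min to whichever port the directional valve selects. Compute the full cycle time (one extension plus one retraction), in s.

Cap-side area A_cap = π/4 × (28.7 cm)² = 646.9 cm^2
Rod-side annular area A_ann = π/4 × (28.7² − 20.9²) = 303.9 cm^2
t_ext = A_cap·L/Q = 3.992 s
t_ret = A_ann·L/Q = 1.875 s
t_cycle = t_ext + t_ret

t ≈ 5.87 s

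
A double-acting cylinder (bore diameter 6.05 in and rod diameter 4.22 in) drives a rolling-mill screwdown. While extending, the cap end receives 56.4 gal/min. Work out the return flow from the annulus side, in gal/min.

Q_out ≈ 29.0 gal/min

Cap-side area A_cap = π/4 × (6.05 in)² = 28.75 in^2
Rod-side annular area A_ann = π/4 × (6.05² − 4.22²) = 14.76 in^2
Piston speed v = Q_in/A_cap; rod-end outflow Q_out = v × A_ann = Q_in × A_ann/A_cap.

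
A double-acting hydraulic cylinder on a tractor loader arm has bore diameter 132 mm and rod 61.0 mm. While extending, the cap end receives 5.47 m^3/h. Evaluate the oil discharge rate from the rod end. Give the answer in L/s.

Cap-side area A_cap = π/4 × (132 mm)² = 13680 mm^2
Rod-side annular area A_ann = π/4 × (132² − 61.0²) = 10760 mm^2
Piston speed v = Q_in/A_cap; rod-end outflow Q_out = v × A_ann = Q_in × A_ann/A_cap.

Q_out ≈ 1.19 L/s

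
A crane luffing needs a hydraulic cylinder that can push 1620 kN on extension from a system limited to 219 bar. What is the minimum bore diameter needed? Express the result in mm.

Extension force acts on the full piston face: F = P × (π/4)D².
D = √(4F / (πP)) = √(4 × 1620 kN / (π × 219 bar))

D ≈ 307 mm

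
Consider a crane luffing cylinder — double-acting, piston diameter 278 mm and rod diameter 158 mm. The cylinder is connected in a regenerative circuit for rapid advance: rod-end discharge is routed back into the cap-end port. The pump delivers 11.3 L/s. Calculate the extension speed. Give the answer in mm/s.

In regeneration the rod-end outflow joins the pump flow into the cap end, so the net volume the pump must supply per unit advance equals the rod cross-section area.
Rod cross-section A_rod = π/4 × (158 mm)² = 19610 mm^2
v = Q_pump / A_rod

v ≈ 576 mm/s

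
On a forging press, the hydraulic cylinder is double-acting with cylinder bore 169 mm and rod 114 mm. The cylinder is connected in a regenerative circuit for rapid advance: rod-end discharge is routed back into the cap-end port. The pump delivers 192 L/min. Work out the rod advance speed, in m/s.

v ≈ 0.314 m/s

In regeneration the rod-end outflow joins the pump flow into the cap end, so the net volume the pump must supply per unit advance equals the rod cross-section area.
Rod cross-section A_rod = π/4 × (114 mm)² = 10210 mm^2
v = Q_pump / A_rod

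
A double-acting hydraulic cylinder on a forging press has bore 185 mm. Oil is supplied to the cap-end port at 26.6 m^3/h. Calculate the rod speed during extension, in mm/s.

Cap-side area A_cap = π/4 × (185 mm)² = 26880 mm^2
v = Q / A

v ≈ 275 mm/s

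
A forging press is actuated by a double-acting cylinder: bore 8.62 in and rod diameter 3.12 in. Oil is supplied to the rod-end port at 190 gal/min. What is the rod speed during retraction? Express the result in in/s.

v ≈ 14.4 in/s

Rod-side annular area A_ann = π/4 × (8.62² − 3.12²) = 50.71 in^2
Flow into the rod-end port fills the annular volume.
v = Q / A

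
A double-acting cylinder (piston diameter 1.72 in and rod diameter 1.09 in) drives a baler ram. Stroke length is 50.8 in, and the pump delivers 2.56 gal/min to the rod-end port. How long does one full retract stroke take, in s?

t ≈ 7.17 s

Rod-side annular area A_ann = π/4 × (1.72² − 1.09²) = 1.390 in^2
Swept volume V = A × L; t = V / Q = A·L / Q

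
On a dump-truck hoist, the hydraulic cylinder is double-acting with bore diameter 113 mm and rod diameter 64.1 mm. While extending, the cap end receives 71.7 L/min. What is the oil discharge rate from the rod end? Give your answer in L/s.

Q_out ≈ 0.810 L/s

Cap-side area A_cap = π/4 × (113 mm)² = 10030 mm^2
Rod-side annular area A_ann = π/4 × (113² − 64.1²) = 6802 mm^2
Piston speed v = Q_in/A_cap; rod-end outflow Q_out = v × A_ann = Q_in × A_ann/A_cap.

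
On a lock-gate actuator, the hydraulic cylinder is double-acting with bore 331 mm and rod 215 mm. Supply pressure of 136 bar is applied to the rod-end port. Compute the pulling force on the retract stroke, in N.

F ≈ 6.77e5 N

Rod-side annular area A_ann = π/4 × (331² − 215²) = 49740 mm^2
On retraction the pressure acts on the annular area (bore minus rod).
F = P × A_ann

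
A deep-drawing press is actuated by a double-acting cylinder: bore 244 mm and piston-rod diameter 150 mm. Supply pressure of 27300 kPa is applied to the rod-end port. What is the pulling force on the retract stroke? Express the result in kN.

Rod-side annular area A_ann = π/4 × (244² − 150²) = 29090 mm^2
On retraction the pressure acts on the annular area (bore minus rod).
F = P × A_ann

F ≈ 794 kN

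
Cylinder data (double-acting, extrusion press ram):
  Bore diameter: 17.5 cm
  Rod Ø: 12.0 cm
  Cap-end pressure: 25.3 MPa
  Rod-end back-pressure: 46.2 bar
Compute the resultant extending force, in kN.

Cap-side area A_cap = π/4 × (17.5 cm)² = 240.5 cm^2
Rod-side annular area A_ann = π/4 × (17.5² − 12.0²) = 127.4 cm^2
Net thrust = P_cap·A_cap − P_rod·A_ann = 608.5 kN − 58.87 kN

F ≈ 550 kN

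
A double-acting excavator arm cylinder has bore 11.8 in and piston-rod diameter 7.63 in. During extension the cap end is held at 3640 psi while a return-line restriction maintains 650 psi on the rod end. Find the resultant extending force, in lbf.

Cap-side area A_cap = π/4 × (11.8 in)² = 109.4 in^2
Rod-side annular area A_ann = π/4 × (11.8² − 7.63²) = 63.64 in^2
Net thrust = P_cap·A_cap − P_rod·A_ann = 3.981e5 lbf − 41360 lbf

F ≈ 3.57e5 lbf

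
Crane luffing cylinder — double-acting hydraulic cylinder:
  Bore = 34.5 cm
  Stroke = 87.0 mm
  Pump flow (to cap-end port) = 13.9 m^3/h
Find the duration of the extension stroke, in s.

Cap-side area A_cap = π/4 × (34.5 cm)² = 934.8 cm^2
Swept volume V = A × L; t = V / Q = A·L / Q

t ≈ 2.11 s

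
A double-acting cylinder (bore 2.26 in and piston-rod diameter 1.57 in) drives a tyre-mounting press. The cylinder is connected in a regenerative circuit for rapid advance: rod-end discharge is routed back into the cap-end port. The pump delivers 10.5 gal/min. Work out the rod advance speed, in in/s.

v ≈ 20.9 in/s

In regeneration the rod-end outflow joins the pump flow into the cap end, so the net volume the pump must supply per unit advance equals the rod cross-section area.
Rod cross-section A_rod = π/4 × (1.57 in)² = 1.936 in^2
v = Q_pump / A_rod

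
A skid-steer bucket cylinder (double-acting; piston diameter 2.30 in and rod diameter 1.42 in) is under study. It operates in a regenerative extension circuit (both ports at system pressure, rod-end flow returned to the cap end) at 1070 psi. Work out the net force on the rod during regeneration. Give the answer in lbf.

With equal pressure on both faces, forces on the annular region cancel; the net push is pressure × rod cross-section.
Rod cross-section A_rod = π/4 × (1.42 in)² = 1.584 in^2
F = P × A_rod

F ≈ 1690 lbf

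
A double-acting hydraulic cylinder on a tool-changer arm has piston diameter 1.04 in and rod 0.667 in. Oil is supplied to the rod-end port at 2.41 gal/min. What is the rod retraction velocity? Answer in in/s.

v ≈ 18.6 in/s

Rod-side annular area A_ann = π/4 × (1.04² − 0.667²) = 0.5001 in^2
Flow into the rod-end port fills the annular volume.
v = Q / A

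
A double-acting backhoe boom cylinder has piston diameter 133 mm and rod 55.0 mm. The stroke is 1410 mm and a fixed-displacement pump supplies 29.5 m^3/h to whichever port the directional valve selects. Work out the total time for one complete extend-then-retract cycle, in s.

Cap-side area A_cap = π/4 × (133 mm)² = 13890 mm^2
Rod-side annular area A_ann = π/4 × (133² − 55.0²) = 11520 mm^2
t_ext = A_cap·L/Q = 2.391 s
t_ret = A_ann·L/Q = 1.982 s
t_cycle = t_ext + t_ret

t ≈ 4.37 s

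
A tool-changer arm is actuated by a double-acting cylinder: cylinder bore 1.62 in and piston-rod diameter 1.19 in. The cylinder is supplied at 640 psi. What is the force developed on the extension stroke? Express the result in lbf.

Cap-side area A_cap = π/4 × (1.62 in)² = 2.061 in^2
F = P × A_cap = 640 psi × A_cap

F ≈ 1320 lbf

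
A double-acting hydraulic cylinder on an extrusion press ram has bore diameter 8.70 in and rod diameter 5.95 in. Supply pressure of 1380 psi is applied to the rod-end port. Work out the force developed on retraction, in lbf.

Rod-side annular area A_ann = π/4 × (8.70² − 5.95²) = 31.64 in^2
On retraction the pressure acts on the annular area (bore minus rod).
F = P × A_ann

F ≈ 43700 lbf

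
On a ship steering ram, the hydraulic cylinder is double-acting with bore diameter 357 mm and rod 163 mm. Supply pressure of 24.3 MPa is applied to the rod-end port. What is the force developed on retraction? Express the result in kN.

F ≈ 1930 kN

Rod-side annular area A_ann = π/4 × (357² − 163²) = 79230 mm^2
On retraction the pressure acts on the annular area (bore minus rod).
F = P × A_ann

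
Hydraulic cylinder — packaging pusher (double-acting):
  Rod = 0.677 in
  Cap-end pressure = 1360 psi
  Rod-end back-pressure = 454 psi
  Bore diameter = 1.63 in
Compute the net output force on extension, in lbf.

Cap-side area A_cap = π/4 × (1.63 in)² = 2.087 in^2
Rod-side annular area A_ann = π/4 × (1.63² − 0.677²) = 1.727 in^2
Net thrust = P_cap·A_cap − P_rod·A_ann = 2838 lbf − 783.9 lbf

F ≈ 2050 lbf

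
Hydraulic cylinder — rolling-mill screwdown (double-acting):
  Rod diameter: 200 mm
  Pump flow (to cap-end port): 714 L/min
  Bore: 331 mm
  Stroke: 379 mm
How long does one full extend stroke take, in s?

t ≈ 2.74 s

Cap-side area A_cap = π/4 × (331 mm)² = 86050 mm^2
Swept volume V = A × L; t = V / Q = A·L / Q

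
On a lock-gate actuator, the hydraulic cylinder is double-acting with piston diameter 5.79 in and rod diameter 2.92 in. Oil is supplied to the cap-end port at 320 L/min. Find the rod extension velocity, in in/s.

v ≈ 12.4 in/s

Cap-side area A_cap = π/4 × (5.79 in)² = 26.33 in^2
v = Q / A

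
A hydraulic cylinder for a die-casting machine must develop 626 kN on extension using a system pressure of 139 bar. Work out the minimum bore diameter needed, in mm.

D ≈ 239 mm

Extension force acts on the full piston face: F = P × (π/4)D².
D = √(4F / (πP)) = √(4 × 626 kN / (π × 139 bar))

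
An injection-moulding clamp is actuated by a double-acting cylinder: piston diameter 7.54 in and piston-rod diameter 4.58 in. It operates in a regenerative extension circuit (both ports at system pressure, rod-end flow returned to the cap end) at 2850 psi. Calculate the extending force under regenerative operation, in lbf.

F ≈ 47000 lbf

With equal pressure on both faces, forces on the annular region cancel; the net push is pressure × rod cross-section.
Rod cross-section A_rod = π/4 × (4.58 in)² = 16.47 in^2
F = P × A_rod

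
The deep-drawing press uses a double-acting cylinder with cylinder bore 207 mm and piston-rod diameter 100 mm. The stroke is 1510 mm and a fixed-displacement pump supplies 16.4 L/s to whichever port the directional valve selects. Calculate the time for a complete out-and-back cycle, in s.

Cap-side area A_cap = π/4 × (207 mm)² = 33650 mm^2
Rod-side annular area A_ann = π/4 × (207² − 100²) = 25800 mm^2
t_ext = A_cap·L/Q = 3.099 s
t_ret = A_ann·L/Q = 2.375 s
t_cycle = t_ext + t_ret

t ≈ 5.47 s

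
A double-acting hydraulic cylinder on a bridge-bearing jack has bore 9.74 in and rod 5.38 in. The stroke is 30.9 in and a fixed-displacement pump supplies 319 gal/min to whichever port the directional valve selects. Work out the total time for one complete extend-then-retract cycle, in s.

t ≈ 3.18 s

Cap-side area A_cap = π/4 × (9.74 in)² = 74.51 in^2
Rod-side annular area A_ann = π/4 × (9.74² − 5.38²) = 51.78 in^2
t_ext = A_cap·L/Q = 1.875 s
t_ret = A_ann·L/Q = 1.303 s
t_cycle = t_ext + t_ret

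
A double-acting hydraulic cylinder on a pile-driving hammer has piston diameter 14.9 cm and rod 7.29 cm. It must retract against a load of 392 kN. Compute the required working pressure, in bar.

P ≈ 296 bar

Rod-side annular area A_ann = π/4 × (14.9² − 7.29²) = 132.6 cm^2
Retraction: pressure acts on the annular area.
P = F / A = 392 kN / A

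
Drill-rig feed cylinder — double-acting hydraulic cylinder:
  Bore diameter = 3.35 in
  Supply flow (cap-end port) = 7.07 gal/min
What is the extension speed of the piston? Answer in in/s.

Cap-side area A_cap = π/4 × (3.35 in)² = 8.814 in^2
v = Q / A

v ≈ 3.09 in/s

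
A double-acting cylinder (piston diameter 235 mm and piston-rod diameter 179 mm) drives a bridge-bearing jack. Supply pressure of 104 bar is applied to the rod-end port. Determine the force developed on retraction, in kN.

Rod-side annular area A_ann = π/4 × (235² − 179²) = 18210 mm^2
On retraction the pressure acts on the annular area (bore minus rod).
F = P × A_ann

F ≈ 189 kN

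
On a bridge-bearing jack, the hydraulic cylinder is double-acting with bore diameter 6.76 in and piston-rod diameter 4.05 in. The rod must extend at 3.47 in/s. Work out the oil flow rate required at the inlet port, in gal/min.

Q ≈ 32.3 gal/min

Cap-side area A_cap = π/4 × (6.76 in)² = 35.89 in^2
Q = A × v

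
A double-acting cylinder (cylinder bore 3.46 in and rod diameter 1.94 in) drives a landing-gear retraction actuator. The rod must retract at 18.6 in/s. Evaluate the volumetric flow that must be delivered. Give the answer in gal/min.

Q ≈ 31.1 gal/min

Rod-side annular area A_ann = π/4 × (3.46² − 1.94²) = 6.447 in^2
Q = A × v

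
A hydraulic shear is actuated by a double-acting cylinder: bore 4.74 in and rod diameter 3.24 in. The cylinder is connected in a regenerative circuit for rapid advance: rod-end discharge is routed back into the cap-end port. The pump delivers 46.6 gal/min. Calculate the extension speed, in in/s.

v ≈ 21.8 in/s

In regeneration the rod-end outflow joins the pump flow into the cap end, so the net volume the pump must supply per unit advance equals the rod cross-section area.
Rod cross-section A_rod = π/4 × (3.24 in)² = 8.245 in^2
v = Q_pump / A_rod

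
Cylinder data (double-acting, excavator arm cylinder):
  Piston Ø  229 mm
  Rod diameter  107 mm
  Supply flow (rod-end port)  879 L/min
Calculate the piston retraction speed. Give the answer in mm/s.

v ≈ 455 mm/s

Rod-side annular area A_ann = π/4 × (229² − 107²) = 32200 mm^2
Flow into the rod-end port fills the annular volume.
v = Q / A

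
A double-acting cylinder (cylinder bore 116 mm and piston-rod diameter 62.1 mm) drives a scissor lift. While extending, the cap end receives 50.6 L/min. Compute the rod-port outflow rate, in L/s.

Cap-side area A_cap = π/4 × (116 mm)² = 10570 mm^2
Rod-side annular area A_ann = π/4 × (116² − 62.1²) = 7540 mm^2
Piston speed v = Q_in/A_cap; rod-end outflow Q_out = v × A_ann = Q_in × A_ann/A_cap.

Q_out ≈ 0.602 L/s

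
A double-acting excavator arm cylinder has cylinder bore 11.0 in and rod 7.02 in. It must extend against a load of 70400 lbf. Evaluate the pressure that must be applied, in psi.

P ≈ 741 psi

Cap-side area A_cap = π/4 × (11.0 in)² = 95.03 in^2
P = F / A = 70400 lbf / A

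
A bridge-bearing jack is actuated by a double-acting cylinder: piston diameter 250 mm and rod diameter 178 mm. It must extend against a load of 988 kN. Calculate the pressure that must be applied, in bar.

P ≈ 201 bar

Cap-side area A_cap = π/4 × (250 mm)² = 49090 mm^2
P = F / A = 988 kN / A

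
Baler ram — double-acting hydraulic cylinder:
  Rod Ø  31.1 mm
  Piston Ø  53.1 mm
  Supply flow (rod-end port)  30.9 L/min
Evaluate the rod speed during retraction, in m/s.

Rod-side annular area A_ann = π/4 × (53.1² − 31.1²) = 1455 mm^2
Flow into the rod-end port fills the annular volume.
v = Q / A

v ≈ 0.354 m/s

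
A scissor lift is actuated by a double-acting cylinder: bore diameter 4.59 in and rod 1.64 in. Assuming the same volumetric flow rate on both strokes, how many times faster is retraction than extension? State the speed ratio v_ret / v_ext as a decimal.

v_ret/v_ext ≈ 1.15

Cap-side area A_cap = π/4 × (4.59 in)² = 16.55 in^2
Rod-side annular area A_ann = π/4 × (4.59² − 1.64²) = 14.43 in^2
For equal Q, v ∝ 1/A, so v_ret/v_ext = A_cap/A_ann.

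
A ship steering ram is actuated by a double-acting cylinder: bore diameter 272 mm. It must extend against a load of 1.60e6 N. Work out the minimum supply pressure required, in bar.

Cap-side area A_cap = π/4 × (272 mm)² = 58110 mm^2
P = F / A = 1.60e6 N / A

P ≈ 275 bar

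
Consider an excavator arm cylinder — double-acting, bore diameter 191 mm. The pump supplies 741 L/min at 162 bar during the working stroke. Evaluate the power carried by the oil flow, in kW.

Hydraulic power = P × Q

W ≈ 200 kW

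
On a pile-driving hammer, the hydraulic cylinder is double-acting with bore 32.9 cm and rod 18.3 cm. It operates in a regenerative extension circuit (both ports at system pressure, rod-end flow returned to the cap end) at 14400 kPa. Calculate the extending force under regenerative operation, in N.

With equal pressure on both faces, forces on the annular region cancel; the net push is pressure × rod cross-section.
Rod cross-section A_rod = π/4 × (18.3 cm)² = 263.0 cm^2
F = P × A_rod

F ≈ 3.79e5 N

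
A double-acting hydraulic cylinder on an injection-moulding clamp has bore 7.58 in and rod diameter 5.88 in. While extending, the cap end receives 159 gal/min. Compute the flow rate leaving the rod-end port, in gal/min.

Q_out ≈ 63.3 gal/min

Cap-side area A_cap = π/4 × (7.58 in)² = 45.13 in^2
Rod-side annular area A_ann = π/4 × (7.58² − 5.88²) = 17.97 in^2
Piston speed v = Q_in/A_cap; rod-end outflow Q_out = v × A_ann = Q_in × A_ann/A_cap.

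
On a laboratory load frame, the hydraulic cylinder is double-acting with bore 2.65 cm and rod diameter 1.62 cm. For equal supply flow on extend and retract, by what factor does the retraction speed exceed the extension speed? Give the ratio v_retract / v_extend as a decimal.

Cap-side area A_cap = π/4 × (2.65 cm)² = 5.515 cm^2
Rod-side annular area A_ann = π/4 × (2.65² − 1.62²) = 3.454 cm^2
For equal Q, v ∝ 1/A, so v_ret/v_ext = A_cap/A_ann.

v_ret/v_ext ≈ 1.60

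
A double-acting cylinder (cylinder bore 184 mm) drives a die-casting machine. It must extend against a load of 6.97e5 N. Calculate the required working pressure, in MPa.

Cap-side area A_cap = π/4 × (184 mm)² = 26590 mm^2
P = F / A = 6.97e5 N / A

P ≈ 26.2 MPa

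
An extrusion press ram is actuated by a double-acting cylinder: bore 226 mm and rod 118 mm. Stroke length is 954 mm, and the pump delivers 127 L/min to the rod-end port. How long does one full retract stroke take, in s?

Rod-side annular area A_ann = π/4 × (226² − 118²) = 29180 mm^2
Swept volume V = A × L; t = V / Q = A·L / Q

t ≈ 13.2 s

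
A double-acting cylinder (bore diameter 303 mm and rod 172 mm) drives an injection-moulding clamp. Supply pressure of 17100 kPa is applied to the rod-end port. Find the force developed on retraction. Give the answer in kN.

F ≈ 836 kN

Rod-side annular area A_ann = π/4 × (303² − 172²) = 48870 mm^2
On retraction the pressure acts on the annular area (bore minus rod).
F = P × A_ann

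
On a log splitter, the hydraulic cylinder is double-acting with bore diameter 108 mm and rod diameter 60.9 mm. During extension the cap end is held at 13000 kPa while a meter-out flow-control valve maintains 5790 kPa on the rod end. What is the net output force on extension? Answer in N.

Cap-side area A_cap = π/4 × (108 mm)² = 9161 mm^2
Rod-side annular area A_ann = π/4 × (108² − 60.9²) = 6248 mm^2
Net thrust = P_cap·A_cap − P_rod·A_ann = 1.191e5 N − 36180 N

F ≈ 82900 N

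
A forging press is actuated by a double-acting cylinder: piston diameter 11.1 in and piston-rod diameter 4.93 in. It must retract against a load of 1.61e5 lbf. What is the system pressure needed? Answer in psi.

P ≈ 2070 psi

Rod-side annular area A_ann = π/4 × (11.1² − 4.93²) = 77.68 in^2
Retraction: pressure acts on the annular area.
P = F / A = 1.61e5 lbf / A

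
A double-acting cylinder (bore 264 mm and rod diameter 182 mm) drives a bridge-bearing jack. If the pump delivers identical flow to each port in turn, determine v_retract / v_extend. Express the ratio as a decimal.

Cap-side area A_cap = π/4 × (264 mm)² = 54740 mm^2
Rod-side annular area A_ann = π/4 × (264² − 182²) = 28720 mm^2
For equal Q, v ∝ 1/A, so v_ret/v_ext = A_cap/A_ann.

v_ret/v_ext ≈ 1.91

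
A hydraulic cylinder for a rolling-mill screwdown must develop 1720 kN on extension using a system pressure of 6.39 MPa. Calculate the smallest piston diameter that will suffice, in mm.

Extension force acts on the full piston face: F = P × (π/4)D².
D = √(4F / (πP)) = √(4 × 1720 kN / (π × 6.39 MPa))

D ≈ 585 mm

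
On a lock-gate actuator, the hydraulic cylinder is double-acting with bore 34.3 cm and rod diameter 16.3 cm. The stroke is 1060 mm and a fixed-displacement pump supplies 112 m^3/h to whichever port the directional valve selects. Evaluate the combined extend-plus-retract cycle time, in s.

Cap-side area A_cap = π/4 × (34.3 cm)² = 924.0 cm^2
Rod-side annular area A_ann = π/4 × (34.3² − 16.3²) = 715.3 cm^2
t_ext = A_cap·L/Q = 3.148 s
t_ret = A_ann·L/Q = 2.437 s
t_cycle = t_ext + t_ret

t ≈ 5.59 s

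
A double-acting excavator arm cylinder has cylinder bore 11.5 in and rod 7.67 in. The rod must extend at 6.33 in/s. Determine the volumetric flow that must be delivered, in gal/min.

Cap-side area A_cap = π/4 × (11.5 in)² = 103.9 in^2
Q = A × v

Q ≈ 171 gal/min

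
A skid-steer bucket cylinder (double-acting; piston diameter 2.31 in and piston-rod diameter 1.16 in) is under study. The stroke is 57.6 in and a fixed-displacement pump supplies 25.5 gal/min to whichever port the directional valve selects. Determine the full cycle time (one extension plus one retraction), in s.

t ≈ 4.30 s

Cap-side area A_cap = π/4 × (2.31 in)² = 4.191 in^2
Rod-side annular area A_ann = π/4 × (2.31² − 1.16²) = 3.134 in^2
t_ext = A_cap·L/Q = 2.459 s
t_ret = A_ann·L/Q = 1.839 s
t_cycle = t_ext + t_ret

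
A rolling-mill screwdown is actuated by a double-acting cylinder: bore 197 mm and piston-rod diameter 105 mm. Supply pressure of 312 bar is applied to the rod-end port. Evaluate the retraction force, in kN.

Rod-side annular area A_ann = π/4 × (197² − 105²) = 21820 mm^2
On retraction the pressure acts on the annular area (bore minus rod).
F = P × A_ann

F ≈ 681 kN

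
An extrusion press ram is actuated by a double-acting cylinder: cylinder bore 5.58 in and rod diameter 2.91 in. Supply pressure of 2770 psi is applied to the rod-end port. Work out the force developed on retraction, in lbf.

F ≈ 49300 lbf

Rod-side annular area A_ann = π/4 × (5.58² − 2.91²) = 17.80 in^2
On retraction the pressure acts on the annular area (bore minus rod).
F = P × A_ann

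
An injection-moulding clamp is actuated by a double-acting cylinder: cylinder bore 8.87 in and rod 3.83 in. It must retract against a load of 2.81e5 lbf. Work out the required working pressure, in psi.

Rod-side annular area A_ann = π/4 × (8.87² − 3.83²) = 50.27 in^2
Retraction: pressure acts on the annular area.
P = F / A = 2.81e5 lbf / A

P ≈ 5590 psi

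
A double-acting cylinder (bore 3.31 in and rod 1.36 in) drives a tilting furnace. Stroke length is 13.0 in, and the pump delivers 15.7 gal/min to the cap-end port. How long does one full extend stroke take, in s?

t ≈ 1.85 s

Cap-side area A_cap = π/4 × (3.31 in)² = 8.605 in^2
Swept volume V = A × L; t = V / Q = A·L / Q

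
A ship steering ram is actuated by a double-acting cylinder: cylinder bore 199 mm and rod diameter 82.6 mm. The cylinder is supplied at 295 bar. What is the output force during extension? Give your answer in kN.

F ≈ 918 kN

Cap-side area A_cap = π/4 × (199 mm)² = 31100 mm^2
F = P × A_cap = 295 bar × A_cap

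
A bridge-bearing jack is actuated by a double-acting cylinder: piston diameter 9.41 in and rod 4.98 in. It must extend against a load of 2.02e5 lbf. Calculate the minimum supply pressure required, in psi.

P ≈ 2900 psi

Cap-side area A_cap = π/4 × (9.41 in)² = 69.55 in^2
P = F / A = 2.02e5 lbf / A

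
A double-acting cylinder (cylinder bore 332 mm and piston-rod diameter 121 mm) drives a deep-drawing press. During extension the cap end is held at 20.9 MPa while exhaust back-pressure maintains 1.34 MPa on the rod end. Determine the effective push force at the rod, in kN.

F ≈ 1710 kN

Cap-side area A_cap = π/4 × (332 mm)² = 86570 mm^2
Rod-side annular area A_ann = π/4 × (332² − 121²) = 75070 mm^2
Net thrust = P_cap·A_cap − P_rod·A_ann = 1809 kN − 100.6 kN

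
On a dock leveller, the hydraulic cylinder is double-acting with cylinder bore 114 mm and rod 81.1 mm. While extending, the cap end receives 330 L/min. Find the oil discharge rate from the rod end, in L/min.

Q_out ≈ 163 L/min

Cap-side area A_cap = π/4 × (114 mm)² = 10210 mm^2
Rod-side annular area A_ann = π/4 × (114² − 81.1²) = 5041 mm^2
Piston speed v = Q_in/A_cap; rod-end outflow Q_out = v × A_ann = Q_in × A_ann/A_cap.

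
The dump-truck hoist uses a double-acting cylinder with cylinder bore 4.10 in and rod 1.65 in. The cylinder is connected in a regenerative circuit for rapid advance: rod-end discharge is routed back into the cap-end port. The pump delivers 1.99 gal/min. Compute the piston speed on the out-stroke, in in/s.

v ≈ 3.58 in/s

In regeneration the rod-end outflow joins the pump flow into the cap end, so the net volume the pump must supply per unit advance equals the rod cross-section area.
Rod cross-section A_rod = π/4 × (1.65 in)² = 2.138 in^2
v = Q_pump / A_rod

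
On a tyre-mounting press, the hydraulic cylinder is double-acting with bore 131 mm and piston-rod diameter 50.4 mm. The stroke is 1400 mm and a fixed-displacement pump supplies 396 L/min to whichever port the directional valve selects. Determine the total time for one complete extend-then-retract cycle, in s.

t ≈ 5.29 s

Cap-side area A_cap = π/4 × (131 mm)² = 13480 mm^2
Rod-side annular area A_ann = π/4 × (131² − 50.4²) = 11480 mm^2
t_ext = A_cap·L/Q = 2.859 s
t_ret = A_ann·L/Q = 2.436 s
t_cycle = t_ext + t_ret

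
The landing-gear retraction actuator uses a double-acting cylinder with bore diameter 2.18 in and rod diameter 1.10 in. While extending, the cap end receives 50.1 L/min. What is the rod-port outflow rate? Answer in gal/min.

Q_out ≈ 9.87 gal/min

Cap-side area A_cap = π/4 × (2.18 in)² = 3.733 in^2
Rod-side annular area A_ann = π/4 × (2.18² − 1.10²) = 2.782 in^2
Piston speed v = Q_in/A_cap; rod-end outflow Q_out = v × A_ann = Q_in × A_ann/A_cap.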